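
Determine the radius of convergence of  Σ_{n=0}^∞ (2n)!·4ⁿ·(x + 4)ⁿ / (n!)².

R = 1/16

Ratio test: |a_{n+1}/a_n| = (2n+1)·(2n+2)/(n+1)² · 4 → 16 as n → ∞.
Thus R = 1/(16) = 1/16.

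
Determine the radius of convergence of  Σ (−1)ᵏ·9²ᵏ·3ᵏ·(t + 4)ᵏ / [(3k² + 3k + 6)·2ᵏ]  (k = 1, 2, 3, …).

Apply the ratio test: |a_{k+1}| / |a_k| = [(3k² + 3k + 6)/(3(k+1)² + 3(k+1) + 6)] · 81·3/2, which tends to 243/2 as k → ∞.
Hence the series converges for |t + 4| < 1/(243/2) = 2/243, so the radius of convergence is 2/243.

R = 2/243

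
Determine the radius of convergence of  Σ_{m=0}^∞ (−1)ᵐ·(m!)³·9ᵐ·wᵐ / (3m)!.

R = 3

Apply the ratio test: |a_{m+1}| / |a_m| = (m+1)³/[(3m+1)·(3m+2)·(3m+3)] · 9, which tends to 1/3 as m → ∞.
Thus R = 1/(1/3) = 3.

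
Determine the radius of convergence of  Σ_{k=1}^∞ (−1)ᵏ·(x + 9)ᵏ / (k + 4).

The ratio of consecutive coefficients is (k + 4)/((k+1) + 4) → 1.
Hence R = 1.

R = 1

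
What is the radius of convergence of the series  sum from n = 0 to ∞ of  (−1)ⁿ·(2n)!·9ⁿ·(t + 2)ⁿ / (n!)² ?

The ratio of consecutive coefficients is (2n+1)·(2n+2)/(n+1)² · 9 → 36.
Thus R = 1/(36) = 1/36.

R = 1/36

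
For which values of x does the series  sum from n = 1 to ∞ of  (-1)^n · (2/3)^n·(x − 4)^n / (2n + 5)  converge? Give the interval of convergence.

(5/2, 11/2]

Apply the ratio test: |a_{n+1}| / |a_n| = [(2n + 5)/(2(n+1) + 5)] · 2/3, which tends to 2/3 as n → ∞.
Thus R = 1/(2/3) = 3/2.
When x = 11/2, the terms alternate in sign and decrease monotonically to 0 in absolute value (size ~ c/n), so the alternating series test gives convergence.
Check x = 5/2: comparison with the harmonic series Σ 1/n shows the series diverges.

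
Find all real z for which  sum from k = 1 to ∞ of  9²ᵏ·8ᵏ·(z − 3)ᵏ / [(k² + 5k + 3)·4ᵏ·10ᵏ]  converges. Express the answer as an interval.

By the ratio test, |a_{k+1}/a_k| = [(k² + 5k + 3)/((k+1)² + 5(k+1) + 3)] · 81·8/(4·10) → 81/5.
Convergence for |z − 3| · 81/5 < 1, i.e. |z − 3| < 5/81. So R = 5/81.
Endpoint z = 248/81: absolute convergence follows by limit comparison with Σ 1/k².
When z = 238/81, the series is dominated by a constant times Σ 1/k², which converges (p = 2 > 1).

[238/81, 248/81]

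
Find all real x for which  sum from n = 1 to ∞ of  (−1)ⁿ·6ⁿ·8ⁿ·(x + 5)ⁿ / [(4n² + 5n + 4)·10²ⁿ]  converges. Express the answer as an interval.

Apply the ratio test: |a_{n+1}| / |a_n| = [(4n² + 5n + 4)/(4(n+1)² + 5(n+1) + 4)] · 6·8/100, which tends to 12/25 as n → ∞.
Convergence for |x + 5| · 12/25 < 1, i.e. |x + 5| < 25/12. So R = 25/12.
At x = -35/12: absolute convergence follows by limit comparison with Σ 1/n².
When x = -85/12, absolute convergence follows by limit comparison with Σ 1/n².

[-85/12, -35/12]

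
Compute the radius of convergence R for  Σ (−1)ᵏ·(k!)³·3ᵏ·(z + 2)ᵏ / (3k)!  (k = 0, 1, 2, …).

R = 9

Ratio test: |a_{k+1}/a_k| = (k+1)³/[(3k+1)·(3k+2)·(3k+3)] · 3 → 1/9 as k → ∞.
The series converges when 1/9 · |z + 2| < 1, giving R = 9.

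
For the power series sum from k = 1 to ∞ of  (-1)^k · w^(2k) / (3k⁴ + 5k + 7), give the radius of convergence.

R = 1

By the ratio test, |a_{k+1}/a_k| = (3k⁴ + 5k + 7)/(3(k+1)⁴ + 5(k+1) + 7) → 1.
Successive powers of w differ by 2, so the series converges when |w|² · 1 < 1, i.e. |w| < √(1) = 1. So R = 1.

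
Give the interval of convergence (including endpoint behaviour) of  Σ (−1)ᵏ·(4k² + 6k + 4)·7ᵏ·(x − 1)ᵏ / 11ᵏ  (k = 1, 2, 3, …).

(-4/7, 18/7)

By the ratio test, |a_{k+1}/a_k| = [(4(k+1)² + 6(k+1) + 4)/(4k² + 6k + 4)] · 7/11 → 7/11.
The series converges when 7/11 · |x − 1| < 1, giving R = 11/7.
At x = 18/7: the terms have absolute value of order k², which does not tend to 0, so the series diverges by the divergence test.
When x = -4/7, the k-th term does not approach 0; divergence by the term test.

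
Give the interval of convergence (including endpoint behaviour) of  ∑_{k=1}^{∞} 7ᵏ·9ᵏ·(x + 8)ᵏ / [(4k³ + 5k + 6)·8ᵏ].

Ratio test: |a_{k+1}/a_k| = [(4k³ + 5k + 6)/(4(k+1)³ + 5(k+1) + 6)] · 7·9/8 → 63/8 as k → ∞.
Thus R = 1/(63/8) = 8/63.
Check x = -496/63: the terms are on the order of 1/k³, so the series converges absolutely by comparison with the p-series (p = 3 > 1).
Check x = -512/63: the terms are on the order of 1/k³, so the series converges absolutely by comparison with the p-series (p = 3 > 1).

[-512/63, -496/63]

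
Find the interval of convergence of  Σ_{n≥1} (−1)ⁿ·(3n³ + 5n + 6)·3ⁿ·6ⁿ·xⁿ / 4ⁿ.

(-2/9, 2/9)

Ratio test: |a_{n+1}/a_n| = [(3(n+1)³ + 5(n+1) + 6)/(3n³ + 5n + 6)] · 3·6/4 → 9/2 as n → ∞.
Thus R = 1/(9/2) = 2/9.
At x = 2/9: the terms do not tend to 0, so the series diverges.
At x = -2/9: the n-th term does not approach 0; divergence by the term test.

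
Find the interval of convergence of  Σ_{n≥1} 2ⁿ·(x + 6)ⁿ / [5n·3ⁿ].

The ratio of consecutive coefficients is [5n/5(n+1)] · 2/3 → 2/3.
Hence the series converges for |x + 6| < 1/(2/3) = 3/2, so the radius of convergence is 3/2.
At x = -9/2: the terms behave like c/n; limit comparison with the harmonic series gives divergence.
When x = -15/2, an alternating series whose terms decrease to 0 in absolute value, so it converges by the Leibniz criterion.

[-15/2, -9/2)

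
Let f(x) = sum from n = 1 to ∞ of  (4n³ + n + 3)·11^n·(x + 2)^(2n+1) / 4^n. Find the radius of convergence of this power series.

R = 2√11/11

Ratio test: |a_{n+1}/a_n| = [(4(n+1)³ + (n+1) + 3)/(4n³ + n + 3)] · 11/4 → 11/4 as n → ∞.
Successive powers of (x + 2) differ by 2, so the series converges when |x + 2|² · 11/4 < 1, i.e. |x + 2| < √(4/11). So R = 2√11/11.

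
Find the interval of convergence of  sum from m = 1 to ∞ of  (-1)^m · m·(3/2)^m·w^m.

By the ratio test, |a_{m+1}/a_m| = [(m+1)/m] · 3/2 → 3/2.
The series converges when 3/2 · |w| < 1, giving R = 2/3.
Endpoint w = 2/3: the m-th term does not approach 0; divergence by the term test.
At w = -2/3: the terms do not tend to 0, so the series diverges.

(-2/3, 2/3)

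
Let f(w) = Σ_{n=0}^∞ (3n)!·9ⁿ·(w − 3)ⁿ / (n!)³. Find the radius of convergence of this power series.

The ratio of consecutive coefficients is (3n+1)·(3n+2)·(3n+3)/(n+1)³ · 9 → 243.
Hence the series converges for |w − 3| < 1/(243) = 1/243, so the radius of convergence is 1/243.

R = 1/243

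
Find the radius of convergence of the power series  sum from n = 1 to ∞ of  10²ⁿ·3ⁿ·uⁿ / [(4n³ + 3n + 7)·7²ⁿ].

R = 49/300

By the ratio test, |a_{n+1}/a_n| = [(4n³ + 3n + 7)/(4(n+1)³ + 3(n+1) + 7)] · 100·3/49 → 300/49.
Hence the series converges for |u| < 1/(300/49) = 49/300, so the radius of convergence is 49/300.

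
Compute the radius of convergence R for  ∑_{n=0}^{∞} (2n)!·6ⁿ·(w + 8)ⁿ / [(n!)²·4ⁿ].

R = 1/6

By the ratio test, |a_{n+1}/a_n| = (2n+1)·(2n+2)/(n+1)² · 6/4 → 6.
The series converges when 6 · |w + 8| < 1, giving R = 1/6.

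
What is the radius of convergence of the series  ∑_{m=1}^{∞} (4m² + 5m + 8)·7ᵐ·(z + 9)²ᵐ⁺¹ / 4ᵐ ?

Apply the ratio test: |a_{m+1}| / |a_m| = [(4(m+1)² + 5(m+1) + 8)/(4m² + 5m + 8)] · 7/4, which tends to 7/4 as m → ∞.
Since the exponent of (z + 9) increases by 2 each term, convergence requires |z + 9|² < 4/7, hence R = 2√7/7.

R = 2√7/7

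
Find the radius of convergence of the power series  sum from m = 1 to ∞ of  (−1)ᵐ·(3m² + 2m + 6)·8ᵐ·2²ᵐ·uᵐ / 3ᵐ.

Apply the ratio test: |a_{m+1}| / |a_m| = [(3(m+1)² + 2(m+1) + 6)/(3m² + 2m + 6)] · 8·4/3, which tends to 32/3 as m → ∞.
Hence the series converges for |u| < 1/(32/3) = 3/32, so the radius of convergence is 3/32.

R = 3/32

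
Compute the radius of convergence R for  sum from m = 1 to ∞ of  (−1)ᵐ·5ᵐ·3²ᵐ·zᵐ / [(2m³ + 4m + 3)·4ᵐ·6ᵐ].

R = 8/15

Ratio test: |a_{m+1}/a_m| = [(2m³ + 4m + 3)/(2(m+1)³ + 4(m+1) + 3)] · 5·9/(4·6) → 15/8 as m → ∞.
The series converges when 15/8 · |z| < 1, giving R = 8/15.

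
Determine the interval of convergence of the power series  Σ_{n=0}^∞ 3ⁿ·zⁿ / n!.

(−∞, ∞)

The ratio of consecutive coefficients is 3 · 1/(n+1) → 0.
The limit is 0, so the series converges for all z; R = ∞.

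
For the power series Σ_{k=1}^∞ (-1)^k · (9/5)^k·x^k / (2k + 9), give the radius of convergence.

Ratio test: |a_{k+1}/a_k| = [(2k + 9)/(2(k+1) + 9)] · 9/5 → 9/5 as k → ∞.
Convergence for |x| · 9/5 < 1, i.e. |x| < 5/9. So R = 5/9.

R = 5/9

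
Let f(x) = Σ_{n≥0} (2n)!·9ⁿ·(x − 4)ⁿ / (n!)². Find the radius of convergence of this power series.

R = 1/36

Ratio test: |a_{n+1}/a_n| = (2n+1)·(2n+2)/(n+1)² · 9 → 36 as n → ∞.
Hence the series converges for |x − 4| < 1/(36) = 1/36, so the radius of convergence is 1/36.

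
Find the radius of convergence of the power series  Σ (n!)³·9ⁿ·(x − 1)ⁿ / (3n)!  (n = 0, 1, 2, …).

R = 3

Apply the ratio test: |a_{n+1}| / |a_n| = (n+1)³/[(3n+1)·(3n+2)·(3n+3)] · 9, which tends to 1/3 as n → ∞.
Convergence for |x − 1| · 1/3 < 1, i.e. |x − 1| < 3. So R = 3.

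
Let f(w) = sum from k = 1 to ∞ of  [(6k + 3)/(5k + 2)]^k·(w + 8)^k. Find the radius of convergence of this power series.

By the Cauchy root test, |a_k|^(1/k) = (6k + 3)/(5k + 2) → 6/5.
The series converges when 6/5 · |w + 8| < 1, giving R = 5/6.

R = 5/6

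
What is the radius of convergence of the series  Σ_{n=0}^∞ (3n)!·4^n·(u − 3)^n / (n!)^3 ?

The ratio of consecutive coefficients is (3n+1)·(3n+2)·(3n+3)/(n+1)³ · 4 → 108.
Thus R = 1/(108) = 1/108.

R = 1/108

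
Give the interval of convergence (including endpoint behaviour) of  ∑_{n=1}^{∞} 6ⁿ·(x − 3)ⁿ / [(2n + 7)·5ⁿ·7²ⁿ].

Apply the ratio test: |a_{n+1}| / |a_n| = [(2n + 7)/(2(n+1) + 7)] · 6/(5·49), which tends to 6/245 as n → ∞.
Hence the series converges for |x − 3| < 1/(6/245) = 245/6, so the radius of convergence is 245/6.
Check x = 263/6: the terms behave like c/n; limit comparison with the harmonic series gives divergence.
At x = -227/6: convergence follows from the alternating series test (terms decrease monotonically to 0).

[-227/6, 263/6)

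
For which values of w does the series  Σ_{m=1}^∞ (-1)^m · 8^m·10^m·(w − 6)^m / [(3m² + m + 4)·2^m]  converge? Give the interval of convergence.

[239/40, 241/40]

The ratio of consecutive coefficients is [(3m² + m + 4)/(3(m+1)² + (m+1) + 4)] · 8·10/2 → 40.
The series converges when 40 · |w − 6| < 1, giving R = 1/40.
Check w = 241/40: absolute convergence follows by limit comparison with Σ 1/m².
When w = 239/40, absolute convergence follows by limit comparison with Σ 1/m².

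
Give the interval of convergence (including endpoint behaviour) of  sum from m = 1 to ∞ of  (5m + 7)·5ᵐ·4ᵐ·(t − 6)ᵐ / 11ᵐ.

(109/20, 131/20)

Ratio test: |a_{m+1}/a_m| = [(5(m+1) + 7)/(5m + 7)] · 5·4/11 → 20/11 as m → ∞.
Hence the series converges for |t − 6| < 1/(20/11) = 11/20, so the radius of convergence is 11/20.
At t = 131/20: the m-th term does not approach 0; divergence by the term test.
At t = 109/20: the terms have absolute value of order m, which does not tend to 0, so the series diverges by the divergence test.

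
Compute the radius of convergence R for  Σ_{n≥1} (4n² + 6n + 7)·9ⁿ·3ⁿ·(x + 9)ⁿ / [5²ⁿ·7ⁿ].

R = 175/27

Ratio test: |a_{n+1}/a_n| = [(4(n+1)² + 6(n+1) + 7)/(4n² + 6n + 7)] · 9·3/(25·7) → 27/175 as n → ∞.
Hence the series converges for |x + 9| < 1/(27/175) = 175/27, so the radius of convergence is 175/27.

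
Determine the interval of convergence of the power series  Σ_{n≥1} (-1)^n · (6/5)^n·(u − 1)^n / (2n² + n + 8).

[1/6, 11/6]

By the ratio test, |a_{n+1}/a_n| = [(2n² + n + 8)/(2(n+1)² + (n+1) + 8)] · 6/5 → 6/5.
Hence the series converges for |u − 1| < 1/(6/5) = 5/6, so the radius of convergence is 5/6.
Check u = 11/6: absolute convergence follows by limit comparison with Σ 1/n².
When u = 1/6, absolute convergence follows by limit comparison with Σ 1/n².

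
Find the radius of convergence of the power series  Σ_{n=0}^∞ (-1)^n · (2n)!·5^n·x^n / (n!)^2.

R = 1/20

The ratio of consecutive coefficients is (2n+1)·(2n+2)/(n+1)² · 5 → 20.
Convergence for |x| · 20 < 1, i.e. |x| < 1/20. So R = 1/20.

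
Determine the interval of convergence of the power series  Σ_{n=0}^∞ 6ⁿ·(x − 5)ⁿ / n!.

(−∞, ∞)

The ratio of consecutive coefficients is 6 · 1/(n+1) → 0.
Since the limit is 0 < 1 for every x, the series converges on all of ℝ and R = ∞.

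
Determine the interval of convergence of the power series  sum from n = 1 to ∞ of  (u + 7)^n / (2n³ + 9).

[-8, -6]

Apply the ratio test: |a_{n+1}| / |a_n| = (2n³ + 9)/(2(n+1)³ + 9), which tends to 1 as n → ∞.
So the series converges when |u + 7| < 1 and diverges when |u + 7| > 1; R = 1.
Endpoint u = -6: the series is dominated by a constant times Σ 1/n³, which converges (p = 3 > 1).
At u = -8: the terms are on the order of 1/n³, so the series converges absolutely by comparison with the p-series (p = 3 > 1).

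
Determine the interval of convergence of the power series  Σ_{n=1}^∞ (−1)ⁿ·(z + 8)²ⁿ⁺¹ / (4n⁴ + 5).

[-9, -7]

Apply the ratio test: |a_{n+1}| / |a_n| = (4n⁴ + 5)/(4(n+1)⁴ + 5), which tends to 1 as n → ∞.
Since the exponent of (z + 8) increases by 2 each term, convergence requires |z + 8|² < 1, hence R = 1.
When z = -7, the terms are on the order of 1/n⁴, so the series converges absolutely by comparison with the p-series (p = 4 > 1).
Endpoint z = -9: absolute convergence follows by limit comparison with Σ 1/n⁴.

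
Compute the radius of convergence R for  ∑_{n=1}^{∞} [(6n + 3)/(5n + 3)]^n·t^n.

R = 5/6

Applying the root test, |a_n|^(1/n) = (6n + 3)/(5n + 3) → 6/5.
Convergence for |t| · 6/5 < 1, i.e. |t| < 5/6. So R = 5/6.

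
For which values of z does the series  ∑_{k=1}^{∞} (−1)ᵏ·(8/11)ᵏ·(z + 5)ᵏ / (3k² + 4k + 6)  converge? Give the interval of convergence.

By the ratio test, |a_{k+1}/a_k| = [(3k² + 4k + 6)/(3(k+1)² + 4(k+1) + 6)] · 8/11 → 8/11.
Hence the series converges for |z + 5| < 1/(8/11) = 11/8, so the radius of convergence is 11/8.
Endpoint z = -29/8: absolute convergence follows by limit comparison with Σ 1/k².
When z = -51/8, the terms are on the order of 1/k², so the series converges absolutely by comparison with the p-series (p = 2 > 1).

[-51/8, -29/8]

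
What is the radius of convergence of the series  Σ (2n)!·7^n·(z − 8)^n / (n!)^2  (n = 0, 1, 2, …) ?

R = 1/28

Apply the ratio test: |a_{n+1}| / |a_n| = (2n+1)·(2n+2)/(n+1)² · 7, which tends to 28 as n → ∞.
The series converges when 28 · |z − 8| < 1, giving R = 1/28.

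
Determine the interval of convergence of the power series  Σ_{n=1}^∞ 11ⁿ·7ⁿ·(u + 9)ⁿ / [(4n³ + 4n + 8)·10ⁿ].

[-703/77, -683/77]

The ratio of consecutive coefficients is [(4n³ + 4n + 8)/(4(n+1)³ + 4(n+1) + 8)] · 11·7/10 → 77/10.
Thus R = 1/(77/10) = 10/77.
Endpoint u = -683/77: absolute convergence follows by limit comparison with Σ 1/n³.
At u = -703/77: absolute convergence follows by limit comparison with Σ 1/n³.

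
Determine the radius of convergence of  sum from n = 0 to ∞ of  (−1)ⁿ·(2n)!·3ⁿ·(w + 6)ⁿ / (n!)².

By the ratio test, |a_{n+1}/a_n| = (2n+1)·(2n+2)/(n+1)² · 3 → 12.
Convergence for |w + 6| · 12 < 1, i.e. |w + 6| < 1/12. So R = 1/12.

R = 1/12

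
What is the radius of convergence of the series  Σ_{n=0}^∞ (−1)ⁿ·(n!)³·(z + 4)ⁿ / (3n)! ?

The ratio of consecutive coefficients is (n+1)³/[(3n+1)·(3n+2)·(3n+3)] → 1/27.
The series converges when 1/27 · |z + 4| < 1, giving R = 27.

R = 27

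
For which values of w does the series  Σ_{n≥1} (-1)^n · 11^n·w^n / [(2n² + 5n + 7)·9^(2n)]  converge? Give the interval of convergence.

[-81/11, 81/11]

The ratio of consecutive coefficients is [(2n² + 5n + 7)/(2(n+1)² + 5(n+1) + 7)] · 11/81 → 11/81.
Convergence for |w| · 11/81 < 1, i.e. |w| < 81/11. So R = 81/11.
When w = 81/11, the terms are on the order of 1/n², so the series converges absolutely by comparison with the p-series (p = 2 > 1).
When w = -81/11, the series is dominated by a constant times Σ 1/n², which converges (p = 2 > 1).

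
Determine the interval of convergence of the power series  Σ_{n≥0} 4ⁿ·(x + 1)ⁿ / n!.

(−∞, ∞)

By the ratio test, |a_{n+1}/a_n| = 4 · 1/(n+1) → 0.
The ratio tends to 0 regardless of x, hence R = ∞.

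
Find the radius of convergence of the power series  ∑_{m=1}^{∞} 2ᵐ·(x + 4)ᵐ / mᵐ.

Root test: |a_m|^(1/m) = 2/m → 0.
The limit is 0 for every x, so R = ∞.

R = ∞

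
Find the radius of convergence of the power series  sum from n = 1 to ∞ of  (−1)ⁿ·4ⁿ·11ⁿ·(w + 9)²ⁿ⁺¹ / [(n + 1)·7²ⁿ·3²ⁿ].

R = 21√11/22

Ratio test: |a_{n+1}/a_n| = [(n + 1)/((n+1) + 1)] · 4·11/(49·9) → 44/441 as n → ∞.
Writing y = (w + 9)², the series in y has radius 441/44, so |w + 9| < √(441/44) and R = 21√11/22.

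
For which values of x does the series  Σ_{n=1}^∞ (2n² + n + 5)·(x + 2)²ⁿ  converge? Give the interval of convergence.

The ratio of consecutive coefficients is (2(n+1)² + (n+1) + 5)/(2n² + n + 5) → 1.
Successive powers of (x + 2) differ by 2, so the series converges when |x + 2|² · 1 < 1, i.e. |x + 2| < √(1) = 1. So R = 1.
At x = -1: the n-th term does not approach 0; divergence by the term test.
Endpoint x = -3: the terms have absolute value of order n², which does not tend to 0, so the series diverges by the divergence test.

(-3, -1)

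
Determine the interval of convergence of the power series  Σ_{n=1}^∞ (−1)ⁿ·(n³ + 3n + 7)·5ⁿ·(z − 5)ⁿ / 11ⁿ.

(14/5, 36/5)

The ratio of consecutive coefficients is [((n+1)³ + 3(n+1) + 7)/(n³ + 3n + 7)] · 5/11 → 5/11.
Hence the series converges for |z − 5| < 1/(5/11) = 11/5, so the radius of convergence is 11/5.
At z = 36/5: the terms do not tend to 0, so the series diverges.
Endpoint z = 14/5: the n-th term does not approach 0; divergence by the term test.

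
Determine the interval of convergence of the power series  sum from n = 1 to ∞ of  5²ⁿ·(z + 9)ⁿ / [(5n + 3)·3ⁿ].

Ratio test: |a_{n+1}/a_n| = [(5n + 3)/(5(n+1) + 3)] · 25/3 → 25/3 as n → ∞.
Hence the series converges for |z + 9| < 1/(25/3) = 3/25, so the radius of convergence is 3/25.
At z = -222/25: the terms are asymptotic to a nonzero constant times 1/n, so the series diverges by limit comparison with Σ 1/n.
Endpoint z = -228/25: the terms alternate in sign and decrease monotonically to 0 in absolute value (size ~ c/n), so the alternating series test gives convergence.

[-228/25, -222/25)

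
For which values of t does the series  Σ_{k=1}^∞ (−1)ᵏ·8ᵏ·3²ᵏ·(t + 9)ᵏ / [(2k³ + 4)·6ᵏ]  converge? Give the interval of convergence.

By the ratio test, |a_{k+1}/a_k| = [(2k³ + 4)/(2(k+1)³ + 4)] · 8·9/6 → 12.
The series converges when 12 · |t + 9| < 1, giving R = 1/12.
When t = -107/12, the terms are on the order of 1/k³, so the series converges absolutely by comparison with the p-series (p = 3 > 1).
At t = -109/12: absolute convergence follows by limit comparison with Σ 1/k³.

[-109/12, -107/12]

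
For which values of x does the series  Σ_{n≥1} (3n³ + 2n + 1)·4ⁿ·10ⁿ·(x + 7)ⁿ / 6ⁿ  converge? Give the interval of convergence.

(-143/20, -137/20)

The ratio of consecutive coefficients is [(3(n+1)³ + 2(n+1) + 1)/(3n³ + 2n + 1)] · 4·10/6 → 20/3.
Thus R = 1/(20/3) = 3/20.
Check x = -137/20: the terms have absolute value of order n³, which does not tend to 0, so the series diverges by the divergence test.
When x = -143/20, the n-th term does not approach 0; divergence by the term test.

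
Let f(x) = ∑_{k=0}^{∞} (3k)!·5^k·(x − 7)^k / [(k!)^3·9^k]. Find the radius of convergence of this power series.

Ratio test: |a_{k+1}/a_k| = (3k+1)·(3k+2)·(3k+3)/(k+1)³ · 5/9 → 15 as k → ∞.
The series converges when 15 · |x − 7| < 1, giving R = 1/15.

R = 1/15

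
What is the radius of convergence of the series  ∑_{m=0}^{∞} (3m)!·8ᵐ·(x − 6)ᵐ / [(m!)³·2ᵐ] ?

R = 1/108

Ratio test: |a_{m+1}/a_m| = (3m+1)·(3m+2)·(3m+3)/(m+1)³ · 8/2 → 108 as m → ∞.
Thus R = 1/(108) = 1/108.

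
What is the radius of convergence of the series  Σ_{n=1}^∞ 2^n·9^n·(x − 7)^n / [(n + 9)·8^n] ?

R = 4/9

Apply the ratio test: |a_{n+1}| / |a_n| = [(n + 9)/((n+1) + 9)] · 2·9/8, which tends to 9/4 as n → ∞.
Thus R = 1/(9/4) = 4/9.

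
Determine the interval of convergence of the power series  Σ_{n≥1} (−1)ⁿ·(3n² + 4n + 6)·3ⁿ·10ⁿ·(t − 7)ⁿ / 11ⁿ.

(199/30, 221/30)

The ratio of consecutive coefficients is [(3(n+1)² + 4(n+1) + 6)/(3n² + 4n + 6)] · 3·10/11 → 30/11.
Hence the series converges for |t − 7| < 1/(30/11) = 11/30, so the radius of convergence is 11/30.
Check t = 221/30: the terms do not tend to 0, so the series diverges.
At t = 199/30: the terms do not tend to 0, so the series diverges.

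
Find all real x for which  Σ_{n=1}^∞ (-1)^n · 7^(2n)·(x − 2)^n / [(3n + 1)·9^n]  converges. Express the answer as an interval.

Ratio test: |a_{n+1}/a_n| = [(3n + 1)/(3(n+1) + 1)] · 49/9 → 49/9 as n → ∞.
Hence the series converges for |x − 2| < 1/(49/9) = 9/49, so the radius of convergence is 9/49.
Check x = 107/49: the terms alternate in sign and decrease monotonically to 0 in absolute value (size ~ c/n), so the alternating series test gives convergence.
Check x = 89/49: comparison with the harmonic series Σ 1/n shows the series diverges.

(89/49, 107/49]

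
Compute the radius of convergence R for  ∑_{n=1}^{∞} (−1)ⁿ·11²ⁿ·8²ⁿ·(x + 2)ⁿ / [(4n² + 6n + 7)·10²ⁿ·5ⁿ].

Ratio test: |a_{n+1}/a_n| = [(4n² + 6n + 7)/(4(n+1)² + 6(n+1) + 7)] · 121·64/(100·5) → 1936/125 as n → ∞.
Hence the series converges for |x + 2| < 1/(1936/125) = 125/1936, so the radius of convergence is 125/1936.

R = 125/1936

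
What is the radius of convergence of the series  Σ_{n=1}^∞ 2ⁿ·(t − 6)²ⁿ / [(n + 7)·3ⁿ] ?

R = √6/2

The ratio of consecutive coefficients is [(n + 7)/((n+1) + 7)] · 2/3 → 2/3.
Since the exponent of (t − 6) increases by 2 each term, convergence requires |t − 6|² < 3/2, hence R = √6/2.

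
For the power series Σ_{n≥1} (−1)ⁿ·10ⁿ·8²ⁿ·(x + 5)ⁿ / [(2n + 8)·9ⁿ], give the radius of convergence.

The ratio of consecutive coefficients is [(2n + 8)/(2(n+1) + 8)] · 10·64/9 → 640/9.
Hence the series converges for |x + 5| < 1/(640/9) = 9/640, so the radius of convergence is 9/640.

R = 9/640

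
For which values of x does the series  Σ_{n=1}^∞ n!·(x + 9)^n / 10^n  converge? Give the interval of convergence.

{-9}

By the ratio test, |a_{n+1}/a_n| = (n+1) · 1/10 → ∞.
The ratio grows without bound, so the series diverges whenever (x + 9) ≠ 0; it converges only at x = -9. R = 0.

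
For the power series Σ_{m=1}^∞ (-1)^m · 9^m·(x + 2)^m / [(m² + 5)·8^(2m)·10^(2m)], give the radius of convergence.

R = 6400/9

Apply the ratio test: |a_{m+1}| / |a_m| = [(m² + 5)/((m+1)² + 5)] · 9/(64·100), which tends to 9/6400 as m → ∞.
Thus R = 1/(9/6400) = 6400/9.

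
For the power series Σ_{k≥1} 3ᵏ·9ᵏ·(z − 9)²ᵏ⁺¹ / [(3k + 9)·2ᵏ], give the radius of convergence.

The ratio of consecutive coefficients is [(3k + 9)/(3(k+1) + 9)] · 3·9/2 → 27/2.
Writing y = (z − 9)², the series in y has radius 2/27, so |z − 9| < √(2/27) and R = √6/9.

R = √6/9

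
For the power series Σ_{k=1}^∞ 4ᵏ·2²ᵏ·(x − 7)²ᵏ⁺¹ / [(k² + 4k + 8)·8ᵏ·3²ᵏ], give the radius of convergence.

R = 3√2/2

Apply the ratio test: |a_{k+1}| / |a_k| = [(k² + 4k + 8)/((k+1)² + 4(k+1) + 8)] · 4·4/(8·9), which tends to 2/9 as k → ∞.
Since the exponent of (x − 7) increases by 2 each term, convergence requires |x − 7|² < 9/2, hence R = 3√2/2.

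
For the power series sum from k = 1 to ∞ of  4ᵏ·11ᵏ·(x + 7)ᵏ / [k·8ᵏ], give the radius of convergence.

R = 2/11

By the ratio test, |a_{k+1}/a_k| = [k/(k+1)] · 4·11/8 → 11/2.
Convergence for |x + 7| · 11/2 < 1, i.e. |x + 7| < 2/11. So R = 2/11.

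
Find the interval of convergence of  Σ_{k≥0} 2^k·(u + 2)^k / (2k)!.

(−∞, ∞)

The ratio of consecutive coefficients is 2 · 1/[(2k+1)·(2k+2)] → 0.
The limit is 0, so the series converges for all u; R = ∞.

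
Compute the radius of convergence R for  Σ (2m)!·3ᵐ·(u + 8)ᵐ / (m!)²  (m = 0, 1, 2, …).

The ratio of consecutive coefficients is (2m+1)·(2m+2)/(m+1)² · 3 → 12.
The series converges when 12 · |u + 8| < 1, giving R = 1/12.

R = 1/12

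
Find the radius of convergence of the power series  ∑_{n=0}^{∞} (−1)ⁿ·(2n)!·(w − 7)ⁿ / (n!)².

Apply the ratio test: |a_{n+1}| / |a_n| = (2n+1)·(2n+2)/(n+1)², which tends to 4 as n → ∞.
The series converges when 4 · |w − 7| < 1, giving R = 1/4.

R = 1/4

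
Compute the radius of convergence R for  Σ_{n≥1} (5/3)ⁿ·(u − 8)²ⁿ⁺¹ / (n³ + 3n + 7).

R = √15/5

The ratio of consecutive coefficients is [(n³ + 3n + 7)/((n+1)³ + 3(n+1) + 7)] · 5/3 → 5/3.
Successive powers of (u − 8) differ by 2, so the series converges when |u − 8|² · 5/3 < 1, i.e. |u − 8| < √(3/5). So R = √15/5.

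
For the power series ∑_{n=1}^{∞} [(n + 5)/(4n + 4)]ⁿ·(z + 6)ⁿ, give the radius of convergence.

By the Cauchy root test, |a_n|^(1/n) = (n + 5)/(4n + 4) → 1/4.
The series converges when 1/4 · |z + 6| < 1, giving R = 4.

R = 4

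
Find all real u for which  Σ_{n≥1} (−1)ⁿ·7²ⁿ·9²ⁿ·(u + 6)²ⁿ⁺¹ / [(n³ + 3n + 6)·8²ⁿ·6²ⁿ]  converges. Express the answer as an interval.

Apply the ratio test: |a_{n+1}| / |a_n| = [(n³ + 3n + 6)/((n+1)³ + 3(n+1) + 6)] · 49·81/(64·36), which tends to 441/256 as n → ∞.
Since the exponent of (u + 6) increases by 2 each term, convergence requires |u + 6|² < 256/441, hence R = 16/21.
Check u = -110/21: absolute convergence follows by limit comparison with Σ 1/n³.
At u = -142/21: the series is dominated by a constant times Σ 1/n³, which converges (p = 3 > 1).

[-142/21, -110/21]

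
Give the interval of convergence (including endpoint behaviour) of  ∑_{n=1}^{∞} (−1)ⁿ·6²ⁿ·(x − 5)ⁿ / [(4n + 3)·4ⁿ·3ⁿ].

Apply the ratio test: |a_{n+1}| / |a_n| = [(4n + 3)/(4(n+1) + 3)] · 36/(4·3), which tends to 3 as n → ∞.
The series converges when 3 · |x − 5| < 1, giving R = 1/3.
At x = 16/3: an alternating series whose terms decrease to 0 in absolute value, so it converges by the Leibniz criterion.
Endpoint x = 14/3: comparison with the harmonic series Σ 1/n shows the series diverges.

(14/3, 16/3]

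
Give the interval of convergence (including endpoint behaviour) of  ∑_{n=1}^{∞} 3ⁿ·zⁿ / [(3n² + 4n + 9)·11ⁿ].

Apply the ratio test: |a_{n+1}| / |a_n| = [(3n² + 4n + 9)/(3(n+1)² + 4(n+1) + 9)] · 3/11, which tends to 3/11 as n → ∞.
Convergence for |z| · 3/11 < 1, i.e. |z| < 11/3. So R = 11/3.
Endpoint z = 11/3: absolute convergence follows by limit comparison with Σ 1/n².
When z = -11/3, the series is dominated by a constant times Σ 1/n², which converges (p = 2 > 1).

[-11/3, 11/3]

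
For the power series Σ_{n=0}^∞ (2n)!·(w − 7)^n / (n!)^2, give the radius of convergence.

R = 1/4

Ratio test: |a_{n+1}/a_n| = (2n+1)·(2n+2)/(n+1)² → 4 as n → ∞.
Thus R = 1/(4) = 1/4.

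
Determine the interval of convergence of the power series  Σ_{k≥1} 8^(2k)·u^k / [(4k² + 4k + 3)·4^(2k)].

[-1/4, 1/4]

Apply the ratio test: |a_{k+1}| / |a_k| = [(4k² + 4k + 3)/(4(k+1)² + 4(k+1) + 3)] · 64/16, which tends to 4 as k → ∞.
Hence the series converges for |u| < 1/(4) = 1/4, so the radius of convergence is 1/4.
At u = 1/4: the terms are on the order of 1/k², so the series converges absolutely by comparison with the p-series (p = 2 > 1).
Endpoint u = -1/4: absolute convergence follows by limit comparison with Σ 1/k².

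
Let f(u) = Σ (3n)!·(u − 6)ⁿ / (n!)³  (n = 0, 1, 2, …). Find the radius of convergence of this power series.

R = 1/27

The ratio of consecutive coefficients is (3n+1)·(3n+2)·(3n+3)/(n+1)³ → 27.
The series converges when 27 · |u − 6| < 1, giving R = 1/27.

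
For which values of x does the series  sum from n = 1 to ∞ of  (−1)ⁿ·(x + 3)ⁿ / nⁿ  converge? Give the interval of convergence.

Root test: |a_n|^(1/n) = 1/n → 0.
The limit is 0 for every x, so R = ∞.

(−∞, ∞)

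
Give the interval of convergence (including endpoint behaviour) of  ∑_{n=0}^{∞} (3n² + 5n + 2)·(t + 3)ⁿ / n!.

(−∞, ∞)

By the ratio test, |a_{n+1}/a_n| = (3(n+1)² + 5(n+1) + 2)/(3n² + 5n + 2) · 1/(n+1) → 0.
The limit is 0, so the series converges for all t; R = ∞.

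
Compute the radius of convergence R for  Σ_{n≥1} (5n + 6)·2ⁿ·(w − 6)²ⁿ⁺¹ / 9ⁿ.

The ratio of consecutive coefficients is [(5(n+1) + 6)/(5n + 6)] · 2/9 → 2/9.
Since the exponent of (w − 6) increases by 2 each term, convergence requires |w − 6|² < 9/2, hence R = 3√2/2.

R = 3√2/2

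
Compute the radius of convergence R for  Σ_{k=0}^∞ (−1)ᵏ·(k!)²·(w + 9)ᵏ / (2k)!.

The ratio of consecutive coefficients is (k+1)²/[(2k+1)·(2k+2)] → 1/4.
Convergence for |w + 9| · 1/4 < 1, i.e. |w + 9| < 4. So R = 4.

R = 4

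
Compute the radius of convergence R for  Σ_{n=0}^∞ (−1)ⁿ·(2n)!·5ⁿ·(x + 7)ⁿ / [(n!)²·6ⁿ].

R = 3/10

By the ratio test, |a_{n+1}/a_n| = (2n+1)·(2n+2)/(n+1)² · 5/6 → 10/3.
Hence the series converges for |x + 7| < 1/(10/3) = 3/10, so the radius of convergence is 3/10.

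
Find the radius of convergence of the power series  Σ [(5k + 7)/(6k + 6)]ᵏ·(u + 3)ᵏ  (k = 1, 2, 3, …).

R = 6/5

Root test: |a_k|^(1/k) = (5k + 7)/(6k + 6) → 5/6.
Convergence for |u + 3| · 5/6 < 1, i.e. |u + 3| < 6/5. So R = 6/5.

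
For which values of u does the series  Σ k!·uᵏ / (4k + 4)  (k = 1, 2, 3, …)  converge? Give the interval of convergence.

{0}

By the ratio test, |a_{k+1}/a_k| = (k+1) · (4k + 4)/(4(k+1) + 4) → ∞.
The ratio grows without bound, so the series diverges whenever u ≠ 0; it converges only at u = 0. R = 0.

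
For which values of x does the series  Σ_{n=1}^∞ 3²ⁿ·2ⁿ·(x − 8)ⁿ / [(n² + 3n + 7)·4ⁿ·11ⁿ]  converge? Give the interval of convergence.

[50/9, 94/9]

Ratio test: |a_{n+1}/a_n| = [(n² + 3n + 7)/((n+1)² + 3(n+1) + 7)] · 9·2/(4·11) → 9/22 as n → ∞.
Convergence for |x − 8| · 9/22 < 1, i.e. |x − 8| < 22/9. So R = 22/9.
Check x = 94/9: absolute convergence follows by limit comparison with Σ 1/n².
Check x = 50/9: absolute convergence follows by limit comparison with Σ 1/n².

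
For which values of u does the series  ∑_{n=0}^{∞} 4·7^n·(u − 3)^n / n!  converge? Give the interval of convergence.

(−∞, ∞)

The ratio of consecutive coefficients is 4/4 · 7 · 1/(n+1) → 0.
Since the limit is 0 < 1 for every u, the series converges on all of ℝ and R = ∞.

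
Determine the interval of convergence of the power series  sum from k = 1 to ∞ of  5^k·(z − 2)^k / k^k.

(−∞, ∞)

Root test: |a_k|^(1/k) = 5/k → 0.
Since the k-th root of |a_k| tends to 0, the series converges for all real z; R = ∞.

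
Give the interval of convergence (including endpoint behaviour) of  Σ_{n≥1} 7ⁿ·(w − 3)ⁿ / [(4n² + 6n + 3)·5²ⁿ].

[-4/7, 46/7]

Apply the ratio test: |a_{n+1}| / |a_n| = [(4n² + 6n + 3)/(4(n+1)² + 6(n+1) + 3)] · 7/25, which tends to 7/25 as n → ∞.
The series converges when 7/25 · |w − 3| < 1, giving R = 25/7.
Endpoint w = 46/7: absolute convergence follows by limit comparison with Σ 1/n².
At w = -4/7: the series is dominated by a constant times Σ 1/n², which converges (p = 2 > 1).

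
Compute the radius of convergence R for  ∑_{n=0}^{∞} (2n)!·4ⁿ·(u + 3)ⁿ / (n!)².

Apply the ratio test: |a_{n+1}| / |a_n| = (2n+1)·(2n+2)/(n+1)² · 4, which tends to 16 as n → ∞.
Hence the series converges for |u + 3| < 1/(16) = 1/16, so the radius of convergence is 1/16.

R = 1/16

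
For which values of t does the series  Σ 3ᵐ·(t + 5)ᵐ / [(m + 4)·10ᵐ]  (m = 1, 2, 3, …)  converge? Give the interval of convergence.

[-25/3, -5/3)

Ratio test: |a_{m+1}/a_m| = [(m + 4)/((m+1) + 4)] · 3/10 → 3/10 as m → ∞.
Thus R = 1/(3/10) = 10/3.
When t = -5/3, comparison with the harmonic series Σ 1/m shows the series diverges.
When t = -25/3, convergence follows from the alternating series test (terms decrease monotonically to 0).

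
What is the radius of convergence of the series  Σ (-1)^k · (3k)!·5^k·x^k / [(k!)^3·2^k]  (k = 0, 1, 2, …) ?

R = 2/135

The ratio of consecutive coefficients is (3k+1)·(3k+2)·(3k+3)/(k+1)³ · 5/2 → 135/2.
The series converges when 135/2 · |x| < 1, giving R = 2/135.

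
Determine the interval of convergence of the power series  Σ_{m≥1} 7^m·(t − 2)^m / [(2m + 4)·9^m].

[5/7, 23/7)

The ratio of consecutive coefficients is [(2m + 4)/(2(m+1) + 4)] · 7/9 → 7/9.
Convergence for |t − 2| · 7/9 < 1, i.e. |t − 2| < 9/7. So R = 9/7.
Check t = 23/7: the terms are asymptotic to a nonzero constant times 1/m, so the series diverges by limit comparison with Σ 1/m.
Check t = 5/7: the terms alternate in sign and decrease monotonically to 0 in absolute value (size ~ c/m), so the alternating series test gives convergence.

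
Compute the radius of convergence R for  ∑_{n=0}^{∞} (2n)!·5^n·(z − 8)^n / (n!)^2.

R = 1/20

Ratio test: |a_{n+1}/a_n| = (2n+1)·(2n+2)/(n+1)² · 5 → 20 as n → ∞.
Hence the series converges for |z − 8| < 1/(20) = 1/20, so the radius of convergence is 1/20.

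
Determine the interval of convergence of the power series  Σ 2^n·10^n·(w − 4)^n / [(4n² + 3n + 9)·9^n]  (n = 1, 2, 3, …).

Ratio test: |a_{n+1}/a_n| = [(4n² + 3n + 9)/(4(n+1)² + 3(n+1) + 9)] · 2·10/9 → 20/9 as n → ∞.
The series converges when 20/9 · |w − 4| < 1, giving R = 9/20.
Endpoint w = 89/20: the terms are on the order of 1/n², so the series converges absolutely by comparison with the p-series (p = 2 > 1).
Endpoint w = 71/20: the series is dominated by a constant times Σ 1/n², which converges (p = 2 > 1).

[71/20, 89/20]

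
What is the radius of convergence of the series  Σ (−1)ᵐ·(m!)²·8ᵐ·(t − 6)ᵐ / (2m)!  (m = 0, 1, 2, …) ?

R = 1/2

The ratio of consecutive coefficients is (m+1)²/[(2m+1)·(2m+2)] · 8 → 2.
The series converges when 2 · |t − 6| < 1, giving R = 1/2.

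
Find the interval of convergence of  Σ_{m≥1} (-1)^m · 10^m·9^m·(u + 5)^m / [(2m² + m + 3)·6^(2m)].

Apply the ratio test: |a_{m+1}| / |a_m| = [(2m² + m + 3)/(2(m+1)² + (m+1) + 3)] · 10·9/36, which tends to 5/2 as m → ∞.
Convergence for |u + 5| · 5/2 < 1, i.e. |u + 5| < 2/5. So R = 2/5.
At u = -23/5: the series is dominated by a constant times Σ 1/m², which converges (p = 2 > 1).
Check u = -27/5: the terms are on the order of 1/m², so the series converges absolutely by comparison with the p-series (p = 2 > 1).

[-27/5, -23/5]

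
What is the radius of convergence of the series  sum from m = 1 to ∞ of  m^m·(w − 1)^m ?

Root test: |a_m|^(1/m) = m → ∞.
The root grows without bound, so R = 0 (convergence only at w = 1).

R = 0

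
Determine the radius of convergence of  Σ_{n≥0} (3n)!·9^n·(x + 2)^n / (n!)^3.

The ratio of consecutive coefficients is (3n+1)·(3n+2)·(3n+3)/(n+1)³ · 9 → 243.
Hence the series converges for |x + 2| < 1/(243) = 1/243, so the radius of convergence is 1/243.

R = 1/243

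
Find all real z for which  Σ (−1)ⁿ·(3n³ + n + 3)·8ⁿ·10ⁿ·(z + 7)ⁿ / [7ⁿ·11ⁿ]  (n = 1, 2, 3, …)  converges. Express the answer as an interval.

By the ratio test, |a_{n+1}/a_n| = [(3(n+1)³ + (n+1) + 3)/(3n³ + n + 3)] · 8·10/(7·11) → 80/77.
Convergence for |z + 7| · 80/77 < 1, i.e. |z + 7| < 77/80. So R = 77/80.
When z = -483/80, the terms have absolute value of order n³, which does not tend to 0, so the series diverges by the divergence test.
Check z = -637/80: the terms do not tend to 0, so the series diverges.

(-637/80, -483/80)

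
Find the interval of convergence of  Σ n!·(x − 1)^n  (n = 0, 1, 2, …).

{1}

Apply the ratio test: |a_{n+1}| / |a_n| = (n+1), which tends to ∞ as n → ∞.
The ratio grows without bound, so the series diverges whenever (x − 1) ≠ 0; it converges only at x = 1. R = 0.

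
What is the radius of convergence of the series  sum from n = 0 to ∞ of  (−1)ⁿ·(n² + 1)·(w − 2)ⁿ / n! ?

R = ∞

Apply the ratio test: |a_{n+1}| / |a_n| = ((n+1)² + 1)/(n² + 1) · 1/(n+1), which tends to 0 as n → ∞.
Since the limit is 0 < 1 for every w, the series converges on all of ℝ and R = ∞.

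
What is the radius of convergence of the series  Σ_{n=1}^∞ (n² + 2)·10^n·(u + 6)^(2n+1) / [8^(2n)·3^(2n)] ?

Ratio test: |a_{n+1}/a_n| = [((n+1)² + 2)/(n² + 2)] · 10/(64·9) → 5/288 as n → ∞.
Since the exponent of (u + 6) increases by 2 each term, convergence requires |u + 6|² < 288/5, hence R = 12√10/5.

R = 12√10/5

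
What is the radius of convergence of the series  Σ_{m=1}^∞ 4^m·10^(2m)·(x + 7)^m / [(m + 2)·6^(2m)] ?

R = 9/100

Ratio test: |a_{m+1}/a_m| = [(m + 2)/((m+1) + 2)] · 4·100/36 → 100/9 as m → ∞.
Thus R = 1/(100/9) = 9/100.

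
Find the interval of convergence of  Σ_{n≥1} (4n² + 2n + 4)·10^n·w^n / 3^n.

(-3/10, 3/10)

By the ratio test, |a_{n+1}/a_n| = [(4(n+1)² + 2(n+1) + 4)/(4n² + 2n + 4)] · 10/3 → 10/3.
Hence the series converges for |w| < 1/(10/3) = 3/10, so the radius of convergence is 3/10.
Endpoint w = 3/10: the n-th term does not approach 0; divergence by the term test.
Check w = -3/10: the n-th term does not approach 0; divergence by the term test.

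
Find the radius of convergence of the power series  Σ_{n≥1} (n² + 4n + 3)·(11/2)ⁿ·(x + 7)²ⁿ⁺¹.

Apply the ratio test: |a_{n+1}| / |a_n| = [((n+1)² + 4(n+1) + 3)/(n² + 4n + 3)] · 11/2, which tends to 11/2 as n → ∞.
Successive powers of (x + 7) differ by 2, so the series converges when |x + 7|² · 11/2 < 1, i.e. |x + 7| < √(2/11). So R = √22/11.

R = √22/11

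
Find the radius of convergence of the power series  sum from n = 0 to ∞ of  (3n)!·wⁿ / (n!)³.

The ratio of consecutive coefficients is (3n+1)·(3n+2)·(3n+3)/(n+1)³ → 27.
Thus R = 1/(27) = 1/27.

R = 1/27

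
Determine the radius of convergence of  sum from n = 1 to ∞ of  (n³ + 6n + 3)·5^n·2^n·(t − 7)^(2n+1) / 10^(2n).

Apply the ratio test: |a_{n+1}| / |a_n| = [((n+1)³ + 6(n+1) + 3)/(n³ + 6n + 3)] · 5·2/100, which tends to 1/10 as n → ∞.
Successive powers of (t − 7) differ by 2, so the series converges when |t − 7|² · 1/10 < 1, i.e. |t − 7| < √(10). So R = √10.

R = √10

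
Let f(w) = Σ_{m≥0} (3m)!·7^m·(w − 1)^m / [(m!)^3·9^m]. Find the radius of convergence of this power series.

By the ratio test, |a_{m+1}/a_m| = (3m+1)·(3m+2)·(3m+3)/(m+1)³ · 7/9 → 21.
The series converges when 21 · |w − 1| < 1, giving R = 1/21.

R = 1/21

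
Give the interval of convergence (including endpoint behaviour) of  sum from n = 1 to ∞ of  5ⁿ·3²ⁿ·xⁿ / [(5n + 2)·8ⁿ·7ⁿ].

[-56/45, 56/45)

The ratio of consecutive coefficients is [(5n + 2)/(5(n+1) + 2)] · 5·9/(8·7) → 45/56.
The series converges when 45/56 · |x| < 1, giving R = 56/45.
At x = 56/45: the terms behave like c/n; limit comparison with the harmonic series gives divergence.
At x = -56/45: an alternating series whose terms decrease to 0 in absolute value, so it converges by the Leibniz criterion.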